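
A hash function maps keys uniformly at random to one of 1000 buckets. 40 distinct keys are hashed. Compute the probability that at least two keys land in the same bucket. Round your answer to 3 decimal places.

0.546

It's easier to compute the probability that all 40 are distinct.
P(all distinct) = 1000/1000 · 999/1000 · ··· · 961/1000 ≈ 0.454.
So the probability of at least one match is 1 − 0.454 = 0.546.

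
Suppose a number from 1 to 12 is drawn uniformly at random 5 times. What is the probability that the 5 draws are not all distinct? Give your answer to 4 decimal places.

0.6181

P(all 5 different) = 12/12 · 11/12 · ··· · 8/12 ≈ 0.3819.
P(at least two equal) = 1 − 0.3819 = 0.6181.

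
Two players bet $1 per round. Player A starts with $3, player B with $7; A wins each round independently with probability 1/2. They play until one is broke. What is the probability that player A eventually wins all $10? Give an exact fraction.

3/10

With a fair step, P(i) = ½P(i−1) + ½P(i+1) with P(0)=0, P(10)=1 has the linear solution P(i) = i/10.
P(3) = 3/10.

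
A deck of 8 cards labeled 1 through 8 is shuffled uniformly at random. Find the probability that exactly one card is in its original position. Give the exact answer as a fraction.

Choose which one is fixed: C(8,1) = 8 ways.
The remaining 7 must have no fixed point: D(7) = 1854.
P = 8·1854/40320 = 103/280.

103/280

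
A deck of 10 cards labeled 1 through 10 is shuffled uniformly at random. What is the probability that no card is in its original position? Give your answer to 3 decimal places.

0.368

This is the derangement probability: permutations of 10 with no fixed point.
D(10) = 10! · (1 − 1/1! + 1/2! − ··· + (−1)^10/10!) = 1334961.
P = 1334961/3628800 = 16481/44800 ≈ 0.368.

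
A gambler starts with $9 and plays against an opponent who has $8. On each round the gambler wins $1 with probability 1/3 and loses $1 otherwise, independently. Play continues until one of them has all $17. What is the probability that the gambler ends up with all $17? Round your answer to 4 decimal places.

0.0039

Let r = q/p = (2/3)/(1/3) = 2. The recurrence P(i) = p·P(i+1) + q·P(i−1) with P(0)=0, P(17)=1 gives P(i) = (1 − r^i)/(1 − r^17).
P(9) = (1 − (2)^9) / (1 − (2)^17) = 511/131071 ≈ 0.0039.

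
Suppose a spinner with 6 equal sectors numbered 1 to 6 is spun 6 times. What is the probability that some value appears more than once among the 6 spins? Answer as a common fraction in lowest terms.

319/324

P(all 6 different) = 6/6 · 5/6 · ··· · 1/6 = 5/324.
P(at least two equal) = 1 − 5/324 = 319/324.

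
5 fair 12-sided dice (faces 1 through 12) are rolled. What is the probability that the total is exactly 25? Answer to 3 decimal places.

There are 12^5 = 248832 equally likely outcomes.
The number of ordered 5-tuples from {1,…,12} summing to 25 is 8151.
P(sum = 25) = 8151/248832 = 2717/82944 ≈ 0.033.

0.033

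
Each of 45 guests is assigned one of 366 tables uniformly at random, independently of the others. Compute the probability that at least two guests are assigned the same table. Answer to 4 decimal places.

0.9405

It's easier to compute the probability that all 45 are distinct.
P(all distinct) = 366/366 · 365/366 · ··· · 322/366 ≈ 0.0595.
So the probability of at least one match is 1 − 0.0595 = 0.9405.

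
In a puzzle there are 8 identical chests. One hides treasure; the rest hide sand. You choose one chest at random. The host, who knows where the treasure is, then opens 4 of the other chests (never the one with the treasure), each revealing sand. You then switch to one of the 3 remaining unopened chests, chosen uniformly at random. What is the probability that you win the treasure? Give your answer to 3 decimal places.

0.292

Your original chest holds the treasure with probability 1/8, so the other 7 collectively hold it with probability 7/8.
The host can always find 4 empty chests to open, so the reveals don't change that 7/8; it is now spread over the 3 remaining unopened chests.
P(win by switching) = (7/8) · (1/3) = 7/24 ≈ 0.292.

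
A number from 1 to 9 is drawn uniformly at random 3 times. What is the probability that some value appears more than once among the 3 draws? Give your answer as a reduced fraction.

25/81

P(all 3 different) = 9/9 · 8/9 · ··· · 7/9 = 56/81.
P(at least two equal) = 1 − 56/81 = 25/81.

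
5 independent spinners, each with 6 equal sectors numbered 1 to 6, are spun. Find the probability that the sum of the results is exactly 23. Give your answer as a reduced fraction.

305/7776

There are 6^5 = 7776 equally likely outcomes.
The number of ordered 5-tuples from {1,…,6} summing to 23 is 305.
P(sum = 23) = 305/7776.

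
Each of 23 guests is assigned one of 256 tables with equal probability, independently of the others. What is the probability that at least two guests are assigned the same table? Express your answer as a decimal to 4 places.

It's easier to compute the probability that all 23 are distinct.
P(all distinct) = 256/256 · 255/256 · ··· · 234/256 ≈ 0.3611.
So the probability of at least one match is 1 − 0.3611 = 0.6389.

0.6389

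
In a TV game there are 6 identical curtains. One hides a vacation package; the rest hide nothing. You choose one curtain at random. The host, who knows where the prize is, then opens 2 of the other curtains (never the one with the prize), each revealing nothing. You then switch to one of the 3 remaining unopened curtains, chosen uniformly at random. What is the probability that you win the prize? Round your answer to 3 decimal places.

Your original curtain holds the prize with probability 1/6, so the other 5 collectively hold it with probability 5/6.
The host can always find 2 empty curtains to open, so the reveals don't change that 5/6; it is now spread over the 3 remaining unopened curtains.
P(win by switching) = (5/6) · (1/3) = 5/18 ≈ 0.278.

0.278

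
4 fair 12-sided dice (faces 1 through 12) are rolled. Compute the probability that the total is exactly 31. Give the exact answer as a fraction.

There are 12^4 = 20736 equally likely outcomes.
The number of ordered 4-tuples from {1,…,12} summing to 31 is 916.
P(sum = 31) = 916/20736 = 229/5184.

229/5184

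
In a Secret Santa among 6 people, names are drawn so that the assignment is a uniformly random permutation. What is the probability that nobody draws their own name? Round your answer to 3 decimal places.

This is the derangement probability: permutations of 6 with no fixed point.
D(6) = 6! · (1 − 1/1! + 1/2! − ··· + (−1)^6/6!) = 265.
P = 265/720 = 53/144 ≈ 0.368.

0.368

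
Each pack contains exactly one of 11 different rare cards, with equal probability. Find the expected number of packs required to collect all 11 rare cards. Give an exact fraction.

83711/2520

After i distinct types are collected, each trial gives a new one with probability (11−i)/11, so the expected wait for the next new type is 11/(11−i).
E = 11/11 + 11/10 + 11/9 + 11/8 + 11/7 + 11/6 + 11/5 + 11/4 + 11/3 + 11/2 + 11/1 = 83711/2520.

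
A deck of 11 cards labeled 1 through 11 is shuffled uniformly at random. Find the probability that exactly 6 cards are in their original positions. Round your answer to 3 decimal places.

0.001

Choose which 6 of the 11 are fixed: C(11,6) = 462 ways.
The remaining 5 must have no fixed point: D(5) = 44.
P = 462·44/39916800 = 11/21600 ≈ 0.001.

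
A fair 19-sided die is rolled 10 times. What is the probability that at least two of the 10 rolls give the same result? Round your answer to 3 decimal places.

P(all 10 different) = 19/19 · 18/19 · ··· · 10/19 ≈ 0.055.
P(at least two equal) = 1 − 0.055 = 0.945.

0.945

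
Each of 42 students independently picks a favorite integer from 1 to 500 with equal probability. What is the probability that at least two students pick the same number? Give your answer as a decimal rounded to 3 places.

0.830

It's easier to compute the probability that all 42 are distinct.
P(all distinct) = 500/500 · 499/500 · ··· · 459/500 ≈ 0.170.
So the probability of at least one match is 1 − 0.170 = 0.830.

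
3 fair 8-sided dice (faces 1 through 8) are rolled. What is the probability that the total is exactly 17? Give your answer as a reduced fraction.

There are 8^3 = 512 equally likely outcomes.
The number of ordered 3-tuples from {1,…,8} summing to 17 is 36.
P(sum = 17) = 36/512 = 9/128.

9/128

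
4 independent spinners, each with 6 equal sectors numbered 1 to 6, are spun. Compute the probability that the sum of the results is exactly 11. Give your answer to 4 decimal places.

0.0802

There are 6^4 = 1296 equally likely outcomes.
The number of ordered 4-tuples from {1,…,6} summing to 11 is 104.
P(sum = 11) = 104/1296 = 13/162 ≈ 0.0802.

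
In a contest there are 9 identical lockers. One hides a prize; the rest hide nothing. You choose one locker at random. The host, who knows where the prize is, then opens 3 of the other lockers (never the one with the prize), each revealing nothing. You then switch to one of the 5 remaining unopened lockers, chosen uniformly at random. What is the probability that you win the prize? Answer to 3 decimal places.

Your original locker holds the prize with probability 1/9, so the other 8 collectively hold it with probability 8/9.
The host can always find 3 empty lockers to open, so the reveals don't change that 8/9; it is now spread over the 5 remaining unopened lockers.
P(win by switching) = (8/9) · (1/5) = 8/45 ≈ 0.178.

0.178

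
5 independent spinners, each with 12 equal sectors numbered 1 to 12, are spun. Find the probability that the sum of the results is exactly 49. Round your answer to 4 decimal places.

There are 12^5 = 248832 equally likely outcomes.
The number of ordered 5-tuples from {1,…,12} summing to 49 is 1365.
P(sum = 49) = 1365/248832 = 455/82944 ≈ 0.0055.

0.0055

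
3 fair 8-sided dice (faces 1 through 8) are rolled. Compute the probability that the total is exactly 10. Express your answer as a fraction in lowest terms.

9/128

There are 8^3 = 512 equally likely outcomes.
The number of ordered 3-tuples from {1,…,8} summing to 10 is 36.
P(sum = 10) = 36/512 = 9/128.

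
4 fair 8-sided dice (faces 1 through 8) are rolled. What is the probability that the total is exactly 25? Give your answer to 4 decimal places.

0.0293

There are 8^4 = 4096 equally likely outcomes.
The number of ordered 4-tuples from {1,…,8} summing to 25 is 120.
P(sum = 25) = 120/4096 = 15/512 ≈ 0.0293.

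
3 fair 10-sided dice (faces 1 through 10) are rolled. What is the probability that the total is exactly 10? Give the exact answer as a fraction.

There are 10^3 = 1000 equally likely outcomes.
The number of ordered 3-tuples from {1,…,10} summing to 10 is 36.
P(sum = 10) = 36/1000 = 9/250.

9/250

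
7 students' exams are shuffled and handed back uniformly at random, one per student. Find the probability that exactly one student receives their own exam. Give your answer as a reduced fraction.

Choose which one is fixed: C(7,1) = 7 ways.
The remaining 6 must have no fixed point: D(6) = 265.
P = 7·265/5040 = 53/144.

53/144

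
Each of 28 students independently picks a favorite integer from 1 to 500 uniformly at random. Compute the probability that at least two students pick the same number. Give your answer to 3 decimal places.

It's easier to compute the probability that all 28 are distinct.
P(all distinct) = 500/500 · 499/500 · ··· · 473/500 ≈ 0.463.
So the probability of at least one match is 1 − 0.463 = 0.537.

0.537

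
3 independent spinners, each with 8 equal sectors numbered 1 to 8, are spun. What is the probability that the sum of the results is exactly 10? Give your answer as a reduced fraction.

9/128

There are 8^3 = 512 equally likely outcomes.
The number of ordered 3-tuples from {1,…,8} summing to 10 is 36.
P(sum = 10) = 36/512 = 9/128.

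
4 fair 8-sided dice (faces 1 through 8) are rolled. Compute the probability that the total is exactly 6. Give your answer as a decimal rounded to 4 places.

0.0024

There are 8^4 = 4096 equally likely outcomes.
The number of ordered 4-tuples from {1,…,8} summing to 6 is 10.
P(sum = 6) = 10/4096 = 5/2048 ≈ 0.0024.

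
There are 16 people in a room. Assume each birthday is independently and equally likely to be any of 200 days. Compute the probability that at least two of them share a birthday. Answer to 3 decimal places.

0.460

It's easier to compute the probability that all 16 are distinct.
P(all distinct) = 200/200 · 199/200 · ··· · 185/200 ≈ 0.540.
So the probability of at least one match is 1 − 0.540 = 0.460.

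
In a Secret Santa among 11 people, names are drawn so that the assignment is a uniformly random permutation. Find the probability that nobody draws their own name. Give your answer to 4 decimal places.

0.3679

This is the derangement probability: permutations of 11 with no fixed point.
D(11) = 11! · (1 − 1/1! + 1/2! − ··· + (−1)^11/11!) = 14684570.
P = 14684570/39916800 = 1468457/3991680 ≈ 0.3679.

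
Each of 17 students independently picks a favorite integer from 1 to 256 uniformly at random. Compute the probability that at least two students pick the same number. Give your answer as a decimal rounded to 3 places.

0.419

It's easier to compute the probability that all 17 are distinct.
P(all distinct) = 256/256 · 255/256 · ··· · 240/256 ≈ 0.581.
So the probability of at least one match is 1 − 0.581 = 0.419.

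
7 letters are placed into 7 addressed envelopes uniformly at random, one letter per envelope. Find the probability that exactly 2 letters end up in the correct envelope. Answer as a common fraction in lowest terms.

Choose which 2 of the 7 are fixed: C(7,2) = 21 ways.
The remaining 5 must have no fixed point: D(5) = 44.
P = 21·44/5040 = 11/60.

11/60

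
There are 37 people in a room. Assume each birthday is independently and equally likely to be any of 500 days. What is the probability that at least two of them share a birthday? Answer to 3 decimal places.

0.745

It's easier to compute the probability that all 37 are distinct.
P(all distinct) = 500/500 · 499/500 · ··· · 464/500 ≈ 0.255.
So the probability of at least one match is 1 − 0.255 = 0.745.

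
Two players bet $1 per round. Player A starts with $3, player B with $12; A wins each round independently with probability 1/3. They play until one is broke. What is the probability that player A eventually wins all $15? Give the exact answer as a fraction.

Let r = q/p = (2/3)/(1/3) = 2. The recurrence P(i) = p·P(i+1) + q·P(i−1) with P(0)=0, P(15)=1 gives P(i) = (1 − r^i)/(1 − r^15).
P(3) = (1 − (2)^3) / (1 − (2)^15) = 1/4681.

1/4681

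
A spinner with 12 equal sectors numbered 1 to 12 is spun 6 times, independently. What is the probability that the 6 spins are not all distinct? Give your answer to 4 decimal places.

0.7772

P(all 6 different) = 12/12 · 11/12 · ··· · 7/12 ≈ 0.2228.
P(at least two equal) = 1 − 0.2228 = 0.7772.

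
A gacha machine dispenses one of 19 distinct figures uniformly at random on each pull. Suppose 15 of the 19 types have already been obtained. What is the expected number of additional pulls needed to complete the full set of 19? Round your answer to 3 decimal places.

Starting from 15 distinct types, each trial gives a new one with probability (19−i)/19 when i types are held, so the wait for the next new type is 19/(19−i).
E = 19/4 + 19/3 + 19/2 + 19/1 = 475/12 ≈ 39.583.

39.583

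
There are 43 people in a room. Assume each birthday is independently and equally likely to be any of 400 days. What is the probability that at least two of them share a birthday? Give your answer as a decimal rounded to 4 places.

It's easier to compute the probability that all 43 are distinct.
P(all distinct) = 400/400 · 399/400 · ··· · 358/400 ≈ 0.0961.
So the probability of at least one match is 1 − 0.0961 = 0.9039.

0.9039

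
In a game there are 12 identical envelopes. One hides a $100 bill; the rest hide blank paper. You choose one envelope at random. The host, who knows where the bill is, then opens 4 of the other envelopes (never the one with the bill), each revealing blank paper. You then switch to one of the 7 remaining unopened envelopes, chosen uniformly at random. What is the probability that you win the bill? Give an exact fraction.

11/84

Your original envelope holds the bill with probability 1/12, so the other 11 collectively hold it with probability 11/12.
The host can always find 4 empty envelopes to open, so the reveals don't change that 11/12; it is now spread over the 7 remaining unopened envelopes.
P(win by switching) = (11/12) · (1/7) = 11/84.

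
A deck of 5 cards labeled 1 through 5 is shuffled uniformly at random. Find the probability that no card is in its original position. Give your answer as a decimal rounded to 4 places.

This is the derangement probability: permutations of 5 with no fixed point.
D(5) = 5! · (1 − 1/1! + 1/2! − ··· + (−1)^5/5!) = 44.
P = 44/120 = 11/30 ≈ 0.3667.

0.3667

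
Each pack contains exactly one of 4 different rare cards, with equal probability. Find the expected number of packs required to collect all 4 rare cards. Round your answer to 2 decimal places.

8.33

After i distinct types are collected, each trial gives a new one with probability (4−i)/4, so the expected wait for the next new type is 4/(4−i).
E = 4/4 + 4/3 + 4/2 + 4/1 = 25/3 ≈ 8.33.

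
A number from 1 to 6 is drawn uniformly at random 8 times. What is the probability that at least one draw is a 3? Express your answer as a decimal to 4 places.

P(no draw is a 3) = (5/6)^8 ≈ 0.2326.
P(at least one) = 1 − 0.2326 = 0.7674.

0.7674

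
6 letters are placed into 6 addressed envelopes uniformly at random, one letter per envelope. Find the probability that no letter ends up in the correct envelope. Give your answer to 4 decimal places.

This is the derangement probability: permutations of 6 with no fixed point.
D(6) = 6! · (1 − 1/1! + 1/2! − ··· + (−1)^6/6!) = 265.
P = 265/720 = 53/144 ≈ 0.3681.

0.3681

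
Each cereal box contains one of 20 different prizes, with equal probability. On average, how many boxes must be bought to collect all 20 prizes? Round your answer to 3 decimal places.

After i distinct types are collected, each trial gives a new one with probability (20−i)/20, so the expected wait for the next new type is 20/(20−i).
E = 20/20 + 20/19 + 20/18 + 20/17 + 20/16 + 20/15 + 20/14 + 20/13 + 20/12 + 20/11 + 20/10 + 20/9 + 20/8 + 20/7 + 20/6 + 20/5 + 20/4 + 20/3 + 20/2 + 20/1 = 279175675/3879876 ≈ 71.955.

71.955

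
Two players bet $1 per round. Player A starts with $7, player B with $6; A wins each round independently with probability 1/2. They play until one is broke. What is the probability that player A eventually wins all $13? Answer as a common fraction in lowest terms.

7/13

With a fair step, P(i) = ½P(i−1) + ½P(i+1) with P(0)=0, P(13)=1 has the linear solution P(i) = i/13.
P(7) = 7/13.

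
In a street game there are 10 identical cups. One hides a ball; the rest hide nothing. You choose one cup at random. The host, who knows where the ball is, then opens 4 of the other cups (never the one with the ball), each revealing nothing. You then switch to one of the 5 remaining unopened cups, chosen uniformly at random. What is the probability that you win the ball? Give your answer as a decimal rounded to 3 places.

0.180

Your original cup holds the ball with probability 1/10, so the other 9 collectively hold it with probability 9/10.
The host can always find 4 empty cups to open, so the reveals don't change that 9/10; it is now spread over the 5 remaining unopened cups.
P(win by switching) = (9/10) · (1/5) = 9/50 ≈ 0.180.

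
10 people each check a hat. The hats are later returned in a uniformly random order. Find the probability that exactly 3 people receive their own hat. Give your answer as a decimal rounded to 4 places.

0.0613

Choose which 3 of the 10 are fixed: C(10,3) = 120 ways.
The remaining 7 must have no fixed point: D(7) = 1854.
P = 120·1854/3628800 = 103/1680 ≈ 0.0613.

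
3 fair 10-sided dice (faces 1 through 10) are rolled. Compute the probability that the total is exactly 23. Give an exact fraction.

There are 10^3 = 1000 equally likely outcomes.
The number of ordered 3-tuples from {1,…,10} summing to 23 is 36.
P(sum = 23) = 36/1000 = 9/250.

9/250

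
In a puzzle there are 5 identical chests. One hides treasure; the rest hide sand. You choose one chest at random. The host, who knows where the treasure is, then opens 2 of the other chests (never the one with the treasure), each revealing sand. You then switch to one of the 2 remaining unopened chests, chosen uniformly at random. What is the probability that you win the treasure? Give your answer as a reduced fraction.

Your original chest holds the treasure with probability 1/5, so the other 4 collectively hold it with probability 4/5.
The host can always find 2 empty chests to open, so the reveals don't change that 4/5; it is now spread over the 2 remaining unopened chests.
P(win by switching) = (4/5) · (1/2) = 2/5.

2/5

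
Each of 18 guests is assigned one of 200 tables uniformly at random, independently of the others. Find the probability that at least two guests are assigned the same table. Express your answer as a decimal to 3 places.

It's easier to compute the probability that all 18 are distinct.
P(all distinct) = 200/200 · 199/200 · ··· · 183/200 ≈ 0.455.
So the probability of at least one match is 1 − 0.455 = 0.545.

0.545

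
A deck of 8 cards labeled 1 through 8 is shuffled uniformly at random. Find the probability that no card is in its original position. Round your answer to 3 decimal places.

0.368

This is the derangement probability: permutations of 8 with no fixed point.
D(8) = 8! · (1 − 1/1! + 1/2! − ··· + (−1)^8/8!) = 14833.
P = 14833/40320 = 2119/5760 ≈ 0.368.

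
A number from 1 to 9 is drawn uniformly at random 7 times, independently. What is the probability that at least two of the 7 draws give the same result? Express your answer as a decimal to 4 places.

0.9621

P(all 7 different) = 9/9 · 8/9 · ··· · 3/9 ≈ 0.0379.
P(at least two equal) = 1 − 0.0379 = 0.9621.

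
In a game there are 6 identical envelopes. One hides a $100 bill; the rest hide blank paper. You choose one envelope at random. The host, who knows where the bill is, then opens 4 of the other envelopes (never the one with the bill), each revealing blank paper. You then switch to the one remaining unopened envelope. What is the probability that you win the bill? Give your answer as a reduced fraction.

5/6

Your original envelope holds the bill with probability 1/6, so the other 5 collectively hold it with probability 5/6.
The host can always find 4 empty envelopes to open, so the reveals don't change that 5/6; it is now spread over the 1 remaining unopened envelope.
P(win by switching) = (5/6) · (1/1) = 5/6.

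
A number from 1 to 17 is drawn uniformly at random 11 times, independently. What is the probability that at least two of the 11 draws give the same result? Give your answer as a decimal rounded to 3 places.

P(all 11 different) = 17/17 · 16/17 · ··· · 7/17 ≈ 0.014.
P(at least two equal) = 1 − 0.014 = 0.986.

0.986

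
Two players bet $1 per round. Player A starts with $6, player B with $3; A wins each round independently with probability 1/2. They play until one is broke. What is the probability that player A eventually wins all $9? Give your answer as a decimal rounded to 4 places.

With a fair step, P(i) = ½P(i−1) + ½P(i+1) with P(0)=0, P(9)=1 has the linear solution P(i) = i/9.
P(6) = 6/9 = 2/3 ≈ 0.6667.

0.6667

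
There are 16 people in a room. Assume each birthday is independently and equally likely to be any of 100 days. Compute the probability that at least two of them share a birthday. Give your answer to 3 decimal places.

It's easier to compute the probability that all 16 are distinct.
P(all distinct) = 100/100 · 99/100 · ··· · 85/100 ≈ 0.282.
So the probability of at least one match is 1 − 0.282 = 0.718.

0.718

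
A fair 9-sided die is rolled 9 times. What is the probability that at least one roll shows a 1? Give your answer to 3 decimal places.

0.654

P(no roll shows a 1) = (8/9)^9 ≈ 0.346.
P(at least one) = 1 − 0.346 = 0.654.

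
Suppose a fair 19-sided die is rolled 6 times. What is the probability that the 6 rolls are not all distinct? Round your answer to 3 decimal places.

P(all 6 different) = 19/19 · 18/19 · ··· · 14/19 ≈ 0.415.
P(at least two equal) = 1 − 0.415 = 0.585.

0.585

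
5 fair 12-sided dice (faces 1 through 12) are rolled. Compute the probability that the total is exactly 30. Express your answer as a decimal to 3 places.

There are 12^5 = 248832 equally likely outcomes.
The number of ordered 5-tuples from {1,…,12} summing to 30 is 11901.
P(sum = 30) = 11901/248832 = 3967/82944 ≈ 0.048.

0.048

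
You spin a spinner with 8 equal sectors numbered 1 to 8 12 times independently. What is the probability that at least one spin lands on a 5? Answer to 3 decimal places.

0.799

P(no spin lands on a 5) = (7/8)^12 ≈ 0.201.
P(at least one) = 1 − 0.201 = 0.799.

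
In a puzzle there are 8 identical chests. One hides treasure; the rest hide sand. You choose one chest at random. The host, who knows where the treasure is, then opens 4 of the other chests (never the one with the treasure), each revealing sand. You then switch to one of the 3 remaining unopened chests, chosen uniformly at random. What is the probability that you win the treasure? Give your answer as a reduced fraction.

7/24

Your original chest holds the treasure with probability 1/8, so the other 7 collectively hold it with probability 7/8.
The host can always find 4 empty chests to open, so the reveals don't change that 7/8; it is now spread over the 3 remaining unopened chests.
P(win by switching) = (7/8) · (1/3) = 7/24.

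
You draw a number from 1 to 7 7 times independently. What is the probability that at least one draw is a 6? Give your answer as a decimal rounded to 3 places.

P(no draw is a 6) = (6/7)^7 ≈ 0.340.
P(at least one) = 1 − 0.340 = 0.660.

0.660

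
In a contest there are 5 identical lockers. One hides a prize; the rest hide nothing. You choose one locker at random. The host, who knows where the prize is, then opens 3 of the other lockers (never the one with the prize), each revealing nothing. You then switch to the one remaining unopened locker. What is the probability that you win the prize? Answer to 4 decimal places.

0.8000

Your original locker holds the prize with probability 1/5, so the other 4 collectively hold it with probability 4/5.
The host can always find 3 empty lockers to open, so the reveals don't change that 4/5; it is now spread over the 1 remaining unopened locker.
P(win by switching) = (4/5) · (1/1) = 4/5 ≈ 0.8000.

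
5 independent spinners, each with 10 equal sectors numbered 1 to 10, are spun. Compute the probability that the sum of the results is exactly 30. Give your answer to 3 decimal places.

There are 10^5 = 100000 equally likely outcomes.
The number of ordered 5-tuples from {1,…,10} summing to 30 is 5631.
P(sum = 30) = 5631/100000 ≈ 0.056.

0.056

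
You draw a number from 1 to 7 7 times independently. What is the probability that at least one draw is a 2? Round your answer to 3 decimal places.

0.660

P(no draw is a 2) = (6/7)^7 ≈ 0.340.
P(at least one) = 1 − 0.340 = 0.660.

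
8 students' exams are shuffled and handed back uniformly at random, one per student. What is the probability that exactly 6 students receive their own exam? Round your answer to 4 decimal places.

0.0007

Choose which 6 of the 8 are fixed: C(8,6) = 28 ways.
The remaining 2 must have no fixed point: D(2) = 1.
P = 28·1/40320 = 1/1440 ≈ 0.0007.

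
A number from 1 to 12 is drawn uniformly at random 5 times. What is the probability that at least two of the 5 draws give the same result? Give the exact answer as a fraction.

89/144

P(all 5 different) = 12/12 · 11/12 · ··· · 8/12 = 55/144.
P(at least two equal) = 1 − 55/144 = 89/144.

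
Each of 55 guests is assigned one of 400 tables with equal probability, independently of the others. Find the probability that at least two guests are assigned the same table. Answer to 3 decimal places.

0.980

It's easier to compute the probability that all 55 are distinct.
P(all distinct) = 400/400 · 399/400 · ··· · 346/400 ≈ 0.020.
So the probability of at least one match is 1 − 0.020 = 0.980.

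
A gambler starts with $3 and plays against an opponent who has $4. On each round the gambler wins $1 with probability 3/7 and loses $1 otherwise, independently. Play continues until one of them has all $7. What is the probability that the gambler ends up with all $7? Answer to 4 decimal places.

0.2111

Let r = q/p = (4/7)/(3/7) = 4/3. The recurrence P(i) = p·P(i+1) + q·P(i−1) with P(0)=0, P(7)=1 gives P(i) = (1 − r^i)/(1 − r^7).
P(3) = (1 − (4/3)^3) / (1 − (4/3)^7) = 2997/14197 ≈ 0.2111.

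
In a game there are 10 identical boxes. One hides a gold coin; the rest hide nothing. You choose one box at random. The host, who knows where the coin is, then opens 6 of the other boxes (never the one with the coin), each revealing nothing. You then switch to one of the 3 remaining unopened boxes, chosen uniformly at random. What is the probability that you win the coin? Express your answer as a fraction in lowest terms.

Your original box holds the coin with probability 1/10, so the other 9 collectively hold it with probability 9/10.
The host can always find 6 empty boxes to open, so the reveals don't change that 9/10; it is now spread over the 3 remaining unopened boxes.
P(win by switching) = (9/10) · (1/3) = 3/10.

3/10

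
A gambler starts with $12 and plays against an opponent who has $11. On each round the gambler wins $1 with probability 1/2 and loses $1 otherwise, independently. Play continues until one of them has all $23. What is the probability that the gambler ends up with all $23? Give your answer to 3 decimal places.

With a fair step, P(i) = ½P(i−1) + ½P(i+1) with P(0)=0, P(23)=1 has the linear solution P(i) = i/23.
P(12) = 12/23 ≈ 0.522.

0.522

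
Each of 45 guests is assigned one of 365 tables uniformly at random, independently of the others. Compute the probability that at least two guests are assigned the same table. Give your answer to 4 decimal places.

0.9410

It's easier to compute the probability that all 45 are distinct.
P(all distinct) = 365/365 · 364/365 · ··· · 321/365 ≈ 0.0590.
So the probability of at least one match is 1 − 0.0590 = 0.9410.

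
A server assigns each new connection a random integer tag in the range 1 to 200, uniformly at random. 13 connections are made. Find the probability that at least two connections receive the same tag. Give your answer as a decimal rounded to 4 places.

It's easier to compute the probability that all 13 are distinct.
P(all distinct) = 200/200 · 199/200 · ··· · 188/200 ≈ 0.6714.
So the probability of at least one match is 1 − 0.6714 = 0.3286.

0.3286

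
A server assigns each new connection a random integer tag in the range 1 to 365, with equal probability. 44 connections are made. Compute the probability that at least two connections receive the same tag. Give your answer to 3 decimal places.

It's easier to compute the probability that all 44 are distinct.
P(all distinct) = 365/365 · 364/365 · ··· · 322/365 ≈ 0.067.
So the probability of at least one match is 1 − 0.067 = 0.933.

0.933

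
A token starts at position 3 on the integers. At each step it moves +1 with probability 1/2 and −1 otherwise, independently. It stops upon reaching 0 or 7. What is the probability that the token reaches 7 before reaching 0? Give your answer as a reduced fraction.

With a fair step, P(i) = ½P(i−1) + ½P(i+1) with P(0)=0, P(7)=1 has the linear solution P(i) = i/7.
P(3) = 3/7.

3/7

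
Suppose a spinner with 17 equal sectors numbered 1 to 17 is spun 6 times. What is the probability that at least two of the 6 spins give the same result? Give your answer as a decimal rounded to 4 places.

P(all 6 different) = 17/17 · 16/17 · ··· · 12/17 ≈ 0.3692.
P(at least two equal) = 1 − 0.3692 = 0.6308.

0.6308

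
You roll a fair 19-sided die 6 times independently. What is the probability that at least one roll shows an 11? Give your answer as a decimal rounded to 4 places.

0.2770

P(no roll shows an 11) = (18/19)^6 ≈ 0.7230.
P(at least one) = 1 − 0.7230 = 0.2770.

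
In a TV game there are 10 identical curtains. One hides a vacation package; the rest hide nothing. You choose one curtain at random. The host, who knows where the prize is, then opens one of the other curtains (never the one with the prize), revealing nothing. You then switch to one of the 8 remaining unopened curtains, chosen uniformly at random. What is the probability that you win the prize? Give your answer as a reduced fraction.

9/80

Your original curtain holds the prize with probability 1/10, so the other 9 collectively hold it with probability 9/10.
The host can always find an empty curtain to open, so this doesn't change that 9/10; it is now spread over the 8 remaining unopened curtains.
P(win by switching) = (9/10) · (1/8) = 9/80.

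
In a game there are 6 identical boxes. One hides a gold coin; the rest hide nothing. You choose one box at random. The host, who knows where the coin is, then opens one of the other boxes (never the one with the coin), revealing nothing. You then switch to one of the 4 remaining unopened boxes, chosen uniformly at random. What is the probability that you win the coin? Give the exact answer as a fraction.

5/24

Your original box holds the coin with probability 1/6, so the other 5 collectively hold it with probability 5/6.
The host can always find an empty box to open, so this doesn't change that 5/6; it is now spread over the 4 remaining unopened boxes.
P(win by switching) = (5/6) · (1/4) = 5/24.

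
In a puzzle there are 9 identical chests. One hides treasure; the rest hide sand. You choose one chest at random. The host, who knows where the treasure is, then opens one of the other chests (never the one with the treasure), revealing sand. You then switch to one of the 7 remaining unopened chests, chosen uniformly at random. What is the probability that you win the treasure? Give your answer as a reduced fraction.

Your original chest holds the treasure with probability 1/9, so the other 8 collectively hold it with probability 8/9.
The host can always find an empty chest to open, so this doesn't change that 8/9; it is now spread over the 7 remaining unopened chests.
P(win by switching) = (8/9) · (1/7) = 8/63.

8/63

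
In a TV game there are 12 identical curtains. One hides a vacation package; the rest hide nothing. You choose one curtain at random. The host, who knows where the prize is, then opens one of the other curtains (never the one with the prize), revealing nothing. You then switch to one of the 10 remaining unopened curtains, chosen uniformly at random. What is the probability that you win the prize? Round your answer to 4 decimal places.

0.0917

Your original curtain holds the prize with probability 1/12, so the other 11 collectively hold it with probability 11/12.
The host can always find an empty curtain to open, so this doesn't change that 11/12; it is now spread over the 10 remaining unopened curtains.
P(win by switching) = (11/12) · (1/10) = 11/120 ≈ 0.0917.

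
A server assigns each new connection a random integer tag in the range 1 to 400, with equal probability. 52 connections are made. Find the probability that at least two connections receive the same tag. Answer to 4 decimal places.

It's easier to compute the probability that all 52 are distinct.
P(all distinct) = 400/400 · 399/400 · ··· · 349/400 ≈ 0.0312.
So the probability of at least one match is 1 − 0.0312 = 0.9688.

0.9688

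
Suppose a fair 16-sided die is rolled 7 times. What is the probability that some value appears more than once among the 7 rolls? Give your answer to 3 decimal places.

P(all 7 different) = 16/16 · 15/16 · ··· · 10/16 ≈ 0.215.
P(at least two equal) = 1 − 0.215 = 0.785.

0.785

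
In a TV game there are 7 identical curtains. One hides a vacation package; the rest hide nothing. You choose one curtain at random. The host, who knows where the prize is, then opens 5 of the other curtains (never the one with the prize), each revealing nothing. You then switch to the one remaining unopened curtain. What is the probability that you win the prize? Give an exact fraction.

Your original curtain holds the prize with probability 1/7, so the other 6 collectively hold it with probability 6/7.
The host can always find 5 empty curtains to open, so the reveals don't change that 6/7; it is now spread over the 1 remaining unopened curtain.
P(win by switching) = (6/7) · (1/1) = 6/7.

6/7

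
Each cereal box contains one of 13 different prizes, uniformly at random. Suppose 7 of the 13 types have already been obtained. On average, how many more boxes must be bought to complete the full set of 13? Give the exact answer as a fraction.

Starting from 7 distinct types, each trial gives a new one with probability (13−i)/13 when i types are held, so the wait for the next new type is 13/(13−i).
E = 13/6 + 13/5 + 13/4 + 13/3 + 13/2 + 13/1 = 637/20.

637/20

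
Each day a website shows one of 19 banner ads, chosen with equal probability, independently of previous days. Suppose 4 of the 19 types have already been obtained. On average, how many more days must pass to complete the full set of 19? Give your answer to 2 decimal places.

Starting from 4 distinct types, each trial gives a new one with probability (19−i)/19 when i types are held, so the wait for the next new type is 19/(19−i).
E = 19/15 + 19/14 + 19/13 + 19/12 + 19/11 + 19/10 + 19/9 + 19/8 + 19/7 + 19/6 + 19/5 + 19/4 + 19/3 + 19/2 + 19/1 = 22719383/360360 ≈ 63.05.

63.05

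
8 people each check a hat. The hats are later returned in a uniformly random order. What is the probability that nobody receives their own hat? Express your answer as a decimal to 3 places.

This is the derangement probability: permutations of 8 with no fixed point.
D(8) = 8! · (1 − 1/1! + 1/2! − ··· + (−1)^8/8!) = 14833.
P = 14833/40320 = 2119/5760 ≈ 0.368.

0.368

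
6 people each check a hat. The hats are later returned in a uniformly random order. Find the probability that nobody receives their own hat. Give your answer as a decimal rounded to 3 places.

0.368

This is the derangement probability: permutations of 6 with no fixed point.
D(6) = 6! · (1 − 1/1! + 1/2! − ··· + (−1)^6/6!) = 265.
P = 265/720 = 53/144 ≈ 0.368.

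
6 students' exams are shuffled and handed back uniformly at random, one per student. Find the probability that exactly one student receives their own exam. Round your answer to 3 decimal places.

0.367

Choose which one is fixed: C(6,1) = 6 ways.
The remaining 5 must have no fixed point: D(5) = 44.
P = 6·44/720 = 11/30 ≈ 0.367.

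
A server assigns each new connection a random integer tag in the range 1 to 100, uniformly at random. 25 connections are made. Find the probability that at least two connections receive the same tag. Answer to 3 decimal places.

0.962

It's easier to compute the probability that all 25 are distinct.
P(all distinct) = 100/100 · 99/100 · ··· · 76/100 ≈ 0.038.
So the probability of at least one match is 1 − 0.038 = 0.962.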